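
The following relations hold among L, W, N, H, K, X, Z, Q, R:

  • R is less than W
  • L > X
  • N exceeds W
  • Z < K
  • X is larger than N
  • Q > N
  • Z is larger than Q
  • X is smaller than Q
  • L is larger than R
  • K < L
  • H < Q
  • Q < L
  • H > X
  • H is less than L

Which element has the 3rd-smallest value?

The consecutive relations fix a unique order: R < W < N < X < H < Q < Z < K < L.
The 3rd smallest is N.

N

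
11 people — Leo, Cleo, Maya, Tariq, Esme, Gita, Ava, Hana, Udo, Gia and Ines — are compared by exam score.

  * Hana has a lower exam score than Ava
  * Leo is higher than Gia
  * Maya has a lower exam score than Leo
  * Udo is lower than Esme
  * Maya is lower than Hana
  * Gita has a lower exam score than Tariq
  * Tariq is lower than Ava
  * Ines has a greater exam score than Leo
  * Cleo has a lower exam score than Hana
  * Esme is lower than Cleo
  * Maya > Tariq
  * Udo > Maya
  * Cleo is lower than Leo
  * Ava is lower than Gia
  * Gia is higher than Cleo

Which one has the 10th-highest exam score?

The consecutive relations fix a unique order: Gita < Tariq < Maya < Udo < Esme < Cleo < Hana < Ava < Gia < Leo < Ines.
The 10th largest is Tariq.

Tariq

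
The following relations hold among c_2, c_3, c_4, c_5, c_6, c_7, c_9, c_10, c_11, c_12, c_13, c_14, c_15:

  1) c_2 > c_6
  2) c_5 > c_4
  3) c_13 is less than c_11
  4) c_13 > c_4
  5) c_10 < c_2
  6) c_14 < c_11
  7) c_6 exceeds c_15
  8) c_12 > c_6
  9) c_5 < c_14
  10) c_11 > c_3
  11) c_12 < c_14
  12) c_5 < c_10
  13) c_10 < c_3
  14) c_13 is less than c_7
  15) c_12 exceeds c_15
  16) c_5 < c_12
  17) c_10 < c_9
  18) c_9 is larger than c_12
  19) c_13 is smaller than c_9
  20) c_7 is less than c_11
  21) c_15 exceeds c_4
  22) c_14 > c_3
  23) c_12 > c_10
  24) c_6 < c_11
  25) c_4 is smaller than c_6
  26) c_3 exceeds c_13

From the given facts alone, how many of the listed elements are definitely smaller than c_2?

5

From c_2 the given relations immediately reach c_6, c_10.
From those, c_4, c_15, c_5 — 5 in total.
Nothing else is reachable below c_2; 5 in all.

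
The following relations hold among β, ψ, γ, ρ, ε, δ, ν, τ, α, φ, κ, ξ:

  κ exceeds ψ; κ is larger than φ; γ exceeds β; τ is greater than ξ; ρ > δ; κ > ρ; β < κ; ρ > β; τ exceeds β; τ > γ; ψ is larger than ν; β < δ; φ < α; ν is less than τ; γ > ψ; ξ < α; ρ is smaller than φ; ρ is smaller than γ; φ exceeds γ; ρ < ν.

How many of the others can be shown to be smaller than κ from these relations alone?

7

Directly below κ: β, ρ, ψ, φ.
One step further: δ, ν, γ (7 so far).
Nothing else is reachable below κ; 7 in all.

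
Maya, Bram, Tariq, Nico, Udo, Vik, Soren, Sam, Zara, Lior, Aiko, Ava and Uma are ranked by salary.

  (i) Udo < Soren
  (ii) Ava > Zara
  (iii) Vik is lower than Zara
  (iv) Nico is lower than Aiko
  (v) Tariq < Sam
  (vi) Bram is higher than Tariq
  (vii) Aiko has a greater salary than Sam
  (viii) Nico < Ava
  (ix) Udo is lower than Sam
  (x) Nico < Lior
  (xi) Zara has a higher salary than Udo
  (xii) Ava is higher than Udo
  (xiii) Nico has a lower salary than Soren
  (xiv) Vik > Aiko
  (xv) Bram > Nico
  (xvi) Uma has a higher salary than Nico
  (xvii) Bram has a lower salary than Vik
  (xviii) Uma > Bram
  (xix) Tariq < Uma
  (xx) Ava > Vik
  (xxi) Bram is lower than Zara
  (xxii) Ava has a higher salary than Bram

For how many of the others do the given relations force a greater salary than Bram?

Directly above Bram: Uma, Vik, Zara, Ava.
Nothing else is reachable above Bram; 4 in all.

4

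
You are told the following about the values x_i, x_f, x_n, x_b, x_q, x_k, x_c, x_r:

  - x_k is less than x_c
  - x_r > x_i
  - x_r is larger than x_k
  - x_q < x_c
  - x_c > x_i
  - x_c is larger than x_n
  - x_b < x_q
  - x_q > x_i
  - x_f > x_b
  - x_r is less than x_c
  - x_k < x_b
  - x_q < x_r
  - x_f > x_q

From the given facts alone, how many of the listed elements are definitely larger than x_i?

The elements the relations force above x_i are x_q, x_f, x_r, x_c — no chain reaches any other.
That is 4.

4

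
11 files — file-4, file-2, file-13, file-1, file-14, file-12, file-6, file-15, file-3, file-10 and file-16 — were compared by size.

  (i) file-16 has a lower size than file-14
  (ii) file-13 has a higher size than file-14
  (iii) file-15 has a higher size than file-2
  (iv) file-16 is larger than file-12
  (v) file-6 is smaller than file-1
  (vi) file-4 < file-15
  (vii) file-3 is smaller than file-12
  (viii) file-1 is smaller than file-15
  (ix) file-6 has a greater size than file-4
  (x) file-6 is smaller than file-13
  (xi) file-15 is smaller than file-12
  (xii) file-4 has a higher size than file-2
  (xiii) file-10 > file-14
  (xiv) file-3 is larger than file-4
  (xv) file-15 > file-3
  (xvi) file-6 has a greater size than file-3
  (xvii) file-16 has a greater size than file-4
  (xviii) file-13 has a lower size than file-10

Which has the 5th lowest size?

The consecutive relations fix a unique order: file-2 < file-4 < file-3 < file-6 < file-1 < file-15 < file-12 < file-16 < file-14 < file-13 < file-10.
Counting 5 from the smallest end gives file-1.

file-1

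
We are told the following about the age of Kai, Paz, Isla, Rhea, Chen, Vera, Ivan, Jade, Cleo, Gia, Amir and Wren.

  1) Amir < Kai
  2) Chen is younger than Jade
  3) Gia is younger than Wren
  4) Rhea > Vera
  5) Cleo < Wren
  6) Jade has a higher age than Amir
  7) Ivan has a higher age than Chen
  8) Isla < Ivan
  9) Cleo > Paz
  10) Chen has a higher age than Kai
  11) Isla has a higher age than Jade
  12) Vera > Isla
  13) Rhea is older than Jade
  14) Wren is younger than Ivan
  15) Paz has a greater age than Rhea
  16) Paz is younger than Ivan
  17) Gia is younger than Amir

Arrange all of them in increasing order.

Each adjacent pair is fixed by a given relation: Gia < Amir; Amir < Kai; Kai < Chen; Chen < Jade; Jade < Isla; Isla < Vera; Vera < Rhea; Rhea < Paz; Paz < Cleo; Cleo < Wren; Wren < Ivan. Chaining them end to end gives the full order.

Gia < Amir < Kai < Chen < Jade < Isla < Vera < Rhea < Paz < Cleo < Wren < Ivan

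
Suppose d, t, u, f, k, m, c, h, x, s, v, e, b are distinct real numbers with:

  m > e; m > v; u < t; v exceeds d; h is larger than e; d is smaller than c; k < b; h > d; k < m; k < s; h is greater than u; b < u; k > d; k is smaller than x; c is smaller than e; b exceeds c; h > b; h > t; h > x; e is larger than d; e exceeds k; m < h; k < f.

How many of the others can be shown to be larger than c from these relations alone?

6

From c the given relations immediately reach e, b.
From those, u, m, h — 5 in total.
From those, t — 6 in total.
Nothing else is reachable above c; 6 in all.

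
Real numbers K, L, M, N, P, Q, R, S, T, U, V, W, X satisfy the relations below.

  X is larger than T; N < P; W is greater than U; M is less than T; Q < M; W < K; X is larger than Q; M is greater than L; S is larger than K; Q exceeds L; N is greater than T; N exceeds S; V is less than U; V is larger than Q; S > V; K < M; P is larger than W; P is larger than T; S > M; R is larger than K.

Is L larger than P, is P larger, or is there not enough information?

P

Following the relations from L: L < Q < V < U < W < K < M < S < N < P.
So P is larger.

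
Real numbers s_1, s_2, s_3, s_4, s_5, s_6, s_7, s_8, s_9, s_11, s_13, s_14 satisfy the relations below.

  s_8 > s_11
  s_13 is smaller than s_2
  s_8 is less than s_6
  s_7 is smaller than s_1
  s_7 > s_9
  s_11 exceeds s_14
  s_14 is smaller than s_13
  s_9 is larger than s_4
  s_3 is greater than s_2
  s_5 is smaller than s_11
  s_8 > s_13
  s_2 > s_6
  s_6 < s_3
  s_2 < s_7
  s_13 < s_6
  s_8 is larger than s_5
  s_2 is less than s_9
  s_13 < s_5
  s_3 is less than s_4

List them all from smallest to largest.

s_14 < s_13 < s_5 < s_11 < s_8 < s_6 < s_2 < s_3 < s_4 < s_9 < s_7 < s_1

Each adjacent pair is fixed by a given relation: s_14 < s_13; s_13 < s_5; s_5 < s_11; s_11 < s_8; s_8 < s_6; s_6 < s_2; s_2 < s_3; s_3 < s_4; s_4 < s_9; s_9 < s_7; s_7 < s_1. Chaining them end to end gives the full order.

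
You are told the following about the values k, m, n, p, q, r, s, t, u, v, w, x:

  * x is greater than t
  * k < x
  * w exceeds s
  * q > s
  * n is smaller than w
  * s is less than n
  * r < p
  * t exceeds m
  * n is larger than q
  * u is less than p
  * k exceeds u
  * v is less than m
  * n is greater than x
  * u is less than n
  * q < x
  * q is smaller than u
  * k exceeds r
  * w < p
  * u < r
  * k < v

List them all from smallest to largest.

s < q < u < r < k < v < m < t < x < n < w < p

Each adjacent pair is fixed by a given relation: s < q; q < u; u < r; r < k; k < v; v < m; m < t; t < x; x < n; n < w; w < p. Chaining them end to end gives the full order.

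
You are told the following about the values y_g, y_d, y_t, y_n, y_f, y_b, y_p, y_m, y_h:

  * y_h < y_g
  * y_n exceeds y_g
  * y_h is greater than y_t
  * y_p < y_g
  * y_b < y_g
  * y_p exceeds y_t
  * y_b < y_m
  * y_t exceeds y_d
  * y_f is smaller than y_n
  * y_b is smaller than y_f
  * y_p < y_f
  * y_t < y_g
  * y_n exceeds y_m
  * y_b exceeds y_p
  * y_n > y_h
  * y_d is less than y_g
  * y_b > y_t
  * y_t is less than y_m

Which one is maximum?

y_d is not greatest since y_d < y_t; y_t is not greatest since y_t < y_h; y_h is not greatest since y_h < y_g; y_p is not greatest since y_p < y_b; y_b is not greatest since y_b < y_f; y_m is not greatest since y_m < y_n; y_f is not greatest since y_f < y_n; y_g is not greatest since y_g < y_n.
Only y_n has nothing above it, so y_n is the maximum.

y_n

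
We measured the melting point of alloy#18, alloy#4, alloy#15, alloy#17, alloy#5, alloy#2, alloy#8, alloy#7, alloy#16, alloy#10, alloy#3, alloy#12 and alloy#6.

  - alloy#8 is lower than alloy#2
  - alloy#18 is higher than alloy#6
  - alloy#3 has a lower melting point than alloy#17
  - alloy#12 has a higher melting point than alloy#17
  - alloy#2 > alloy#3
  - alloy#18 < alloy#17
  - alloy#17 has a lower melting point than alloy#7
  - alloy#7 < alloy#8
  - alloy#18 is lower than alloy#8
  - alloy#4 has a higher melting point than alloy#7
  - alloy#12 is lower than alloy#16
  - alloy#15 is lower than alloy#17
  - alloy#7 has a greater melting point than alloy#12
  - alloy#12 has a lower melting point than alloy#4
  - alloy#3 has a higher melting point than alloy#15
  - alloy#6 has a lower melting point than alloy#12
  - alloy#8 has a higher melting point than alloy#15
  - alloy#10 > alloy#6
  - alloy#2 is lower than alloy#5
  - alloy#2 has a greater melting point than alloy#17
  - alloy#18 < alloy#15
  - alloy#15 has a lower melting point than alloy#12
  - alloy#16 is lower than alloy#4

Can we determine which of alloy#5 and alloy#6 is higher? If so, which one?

alloy#6 < alloy#18 and alloy#18 < alloy#15 give alloy#6 < alloy#15.
With alloy#15 < alloy#3: alloy#6 < alloy#18 < alloy#15 < alloy#3.
Then alloy#3 < alloy#17 extends the chain to alloy#17.
Then alloy#17 < alloy#12 extends the chain to alloy#12.
With alloy#12 < alloy#7: alloy#6 < alloy#18 < alloy#15 < alloy#3 < alloy#17 < alloy#12 < alloy#7.
Then alloy#7 < alloy#8 extends the chain to alloy#8.
With alloy#8 < alloy#2: alloy#6 < alloy#18 < alloy#15 < alloy#3 < alloy#17 < alloy#12 < alloy#7 < alloy#8 < alloy#2.
With alloy#2 < alloy#5: alloy#6 < alloy#18 < alloy#15 < alloy#3 < alloy#17 < alloy#12 < alloy#7 < alloy#8 < alloy#2 < alloy#5.
So alloy#5 is higher.

alloy#5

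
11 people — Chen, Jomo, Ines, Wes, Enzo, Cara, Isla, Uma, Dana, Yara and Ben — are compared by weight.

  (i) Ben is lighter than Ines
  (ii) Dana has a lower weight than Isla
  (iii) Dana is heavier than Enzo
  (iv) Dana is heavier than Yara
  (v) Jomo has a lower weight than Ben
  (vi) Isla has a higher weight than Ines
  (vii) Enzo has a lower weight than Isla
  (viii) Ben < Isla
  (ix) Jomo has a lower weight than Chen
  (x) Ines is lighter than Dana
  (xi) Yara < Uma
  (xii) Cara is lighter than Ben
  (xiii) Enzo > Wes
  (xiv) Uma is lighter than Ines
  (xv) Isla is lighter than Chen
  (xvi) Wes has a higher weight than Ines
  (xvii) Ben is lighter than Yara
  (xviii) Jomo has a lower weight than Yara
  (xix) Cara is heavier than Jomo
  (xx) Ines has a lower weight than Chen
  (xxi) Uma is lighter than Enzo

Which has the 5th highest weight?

Piecing the relations together gives one ordering: Jomo < Cara < Ben < Yara < Uma < Ines < Wes < Enzo < Dana < Isla < Chen.
The 5th largest is Wes.

Wes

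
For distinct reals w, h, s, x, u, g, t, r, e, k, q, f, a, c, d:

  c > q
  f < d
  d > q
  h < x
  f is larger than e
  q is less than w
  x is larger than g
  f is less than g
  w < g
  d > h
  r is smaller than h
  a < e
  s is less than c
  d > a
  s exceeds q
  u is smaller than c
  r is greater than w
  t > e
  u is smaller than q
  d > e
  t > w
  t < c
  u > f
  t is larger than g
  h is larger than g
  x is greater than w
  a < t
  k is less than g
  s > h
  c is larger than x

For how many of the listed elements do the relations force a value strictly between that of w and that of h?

2

Chaining upward from w reaches: r, g, s, d, t, x, c.
Chaining downward from h reaches: a, e, f, u, q, k, r, g.
Strictly between w and h are those in both lists: r, g — 2 elements.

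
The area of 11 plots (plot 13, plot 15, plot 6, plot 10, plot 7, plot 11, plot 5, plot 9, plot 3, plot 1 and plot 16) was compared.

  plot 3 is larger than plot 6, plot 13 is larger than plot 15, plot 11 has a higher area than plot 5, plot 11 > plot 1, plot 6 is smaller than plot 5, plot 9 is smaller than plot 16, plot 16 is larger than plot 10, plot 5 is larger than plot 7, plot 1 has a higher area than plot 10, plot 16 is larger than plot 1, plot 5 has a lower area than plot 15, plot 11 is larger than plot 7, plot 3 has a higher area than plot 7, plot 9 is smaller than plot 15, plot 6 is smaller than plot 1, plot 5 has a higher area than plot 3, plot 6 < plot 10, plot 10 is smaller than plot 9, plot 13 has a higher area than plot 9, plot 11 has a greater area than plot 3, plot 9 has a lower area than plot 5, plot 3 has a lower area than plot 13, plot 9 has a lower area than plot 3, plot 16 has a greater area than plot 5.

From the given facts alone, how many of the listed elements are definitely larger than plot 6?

9

The elements the relations force above plot 6 are plot 10, plot 9, plot 3, plot 1, plot 5, plot 15, plot 11, plot 16, plot 13 — no chain reaches any other.
That is 9.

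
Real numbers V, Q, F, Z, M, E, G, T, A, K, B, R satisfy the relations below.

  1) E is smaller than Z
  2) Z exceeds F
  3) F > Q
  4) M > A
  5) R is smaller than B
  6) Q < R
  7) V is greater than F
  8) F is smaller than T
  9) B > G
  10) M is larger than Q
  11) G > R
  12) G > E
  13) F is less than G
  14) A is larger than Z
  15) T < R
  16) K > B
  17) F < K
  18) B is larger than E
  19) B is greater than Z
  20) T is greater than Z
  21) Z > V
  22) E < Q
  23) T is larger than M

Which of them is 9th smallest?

Chaining the given pairs: E < Q < F < V < Z < A < M < T < R < G < B < K.
The 9th smallest is R.

R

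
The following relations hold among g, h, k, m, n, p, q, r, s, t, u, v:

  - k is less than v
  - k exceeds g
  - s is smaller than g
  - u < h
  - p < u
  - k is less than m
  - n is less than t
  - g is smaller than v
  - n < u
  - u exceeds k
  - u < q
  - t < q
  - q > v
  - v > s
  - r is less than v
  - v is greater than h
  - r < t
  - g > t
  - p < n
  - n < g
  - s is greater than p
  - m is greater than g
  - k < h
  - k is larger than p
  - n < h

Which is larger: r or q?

r < t and t < g give r < g.
Then g < k extends the chain to k.
Then k < u extends the chain to u.
With u < h: r < t < g < k < u < h.
Then h < v extends the chain to v.
Then v < q extends the chain to q.
So r < q; q is the larger of the two.

q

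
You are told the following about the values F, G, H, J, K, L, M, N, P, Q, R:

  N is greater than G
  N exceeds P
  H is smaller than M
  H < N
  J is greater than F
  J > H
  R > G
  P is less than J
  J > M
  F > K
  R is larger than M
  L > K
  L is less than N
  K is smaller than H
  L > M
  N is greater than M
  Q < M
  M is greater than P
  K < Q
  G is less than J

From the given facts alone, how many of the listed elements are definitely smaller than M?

4

From M the given relations immediately reach P, H, Q.
From those, K — 4 in total.
No other element is forced below M by the given relations, so the count is 4.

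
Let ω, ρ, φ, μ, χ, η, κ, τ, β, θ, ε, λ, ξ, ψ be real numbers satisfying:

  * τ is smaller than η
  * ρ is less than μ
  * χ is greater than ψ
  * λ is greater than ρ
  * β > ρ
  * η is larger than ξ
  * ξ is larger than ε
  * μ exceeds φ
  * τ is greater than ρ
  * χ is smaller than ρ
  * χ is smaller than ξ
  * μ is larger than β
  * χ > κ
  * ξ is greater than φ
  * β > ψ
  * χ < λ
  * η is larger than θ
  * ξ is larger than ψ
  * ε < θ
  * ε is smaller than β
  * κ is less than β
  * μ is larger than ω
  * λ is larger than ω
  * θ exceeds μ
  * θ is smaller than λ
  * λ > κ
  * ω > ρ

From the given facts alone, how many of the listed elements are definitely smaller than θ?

9

The elements the relations force below θ are ψ, κ, χ, ρ, φ, ε, β, ω, μ — no chain reaches any other.
That is 9.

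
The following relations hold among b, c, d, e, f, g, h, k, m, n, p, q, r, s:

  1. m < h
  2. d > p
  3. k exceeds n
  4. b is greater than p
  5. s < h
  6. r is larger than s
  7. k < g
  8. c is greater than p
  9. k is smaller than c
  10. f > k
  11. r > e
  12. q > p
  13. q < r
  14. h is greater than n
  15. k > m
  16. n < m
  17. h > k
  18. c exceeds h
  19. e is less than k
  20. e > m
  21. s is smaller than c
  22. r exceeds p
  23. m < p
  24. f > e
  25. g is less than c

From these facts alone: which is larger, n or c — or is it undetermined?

n < m and m < k give n < k.
Then k < h extends the chain to h.
With h < c: n < m < k < h < c.
So c is larger.

c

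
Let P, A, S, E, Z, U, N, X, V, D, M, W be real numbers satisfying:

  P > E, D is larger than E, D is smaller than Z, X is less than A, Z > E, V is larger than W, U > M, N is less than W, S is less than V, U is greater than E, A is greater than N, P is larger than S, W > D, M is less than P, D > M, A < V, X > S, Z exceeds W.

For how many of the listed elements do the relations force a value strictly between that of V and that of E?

2

Chaining upward from E reaches: U, D, W, P, Z.
Chaining downward from V reaches: M, S, X, N, A, D, W.
Strictly between E and V are those in both lists: D, W — 2 elements.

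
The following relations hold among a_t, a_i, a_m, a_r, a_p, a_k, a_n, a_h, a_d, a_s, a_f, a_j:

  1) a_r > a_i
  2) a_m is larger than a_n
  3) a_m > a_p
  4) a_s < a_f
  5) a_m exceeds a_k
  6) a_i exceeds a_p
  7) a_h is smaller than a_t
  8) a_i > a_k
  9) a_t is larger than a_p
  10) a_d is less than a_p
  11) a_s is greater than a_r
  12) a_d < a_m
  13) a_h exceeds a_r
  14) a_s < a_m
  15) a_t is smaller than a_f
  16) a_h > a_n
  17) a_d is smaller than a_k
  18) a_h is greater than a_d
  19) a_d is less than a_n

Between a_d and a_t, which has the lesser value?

a_d < a_k and a_k < a_i give a_d < a_i.
Then a_i < a_r extends the chain to a_r.
Then a_r < a_h extends the chain to a_h.
With a_h < a_t: a_d < a_k < a_i < a_r < a_h < a_t.
So a_d < a_t; a_d is the smaller of the two.

a_d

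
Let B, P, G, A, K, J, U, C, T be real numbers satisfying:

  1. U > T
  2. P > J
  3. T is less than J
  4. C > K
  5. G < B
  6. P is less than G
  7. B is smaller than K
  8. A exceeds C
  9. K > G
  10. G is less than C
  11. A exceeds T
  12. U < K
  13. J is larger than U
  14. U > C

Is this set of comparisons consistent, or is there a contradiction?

We have C < U stated directly, yet also U < J < P < G < B < K < C by chaining the others — so U < C. Contradiction.

inconsistent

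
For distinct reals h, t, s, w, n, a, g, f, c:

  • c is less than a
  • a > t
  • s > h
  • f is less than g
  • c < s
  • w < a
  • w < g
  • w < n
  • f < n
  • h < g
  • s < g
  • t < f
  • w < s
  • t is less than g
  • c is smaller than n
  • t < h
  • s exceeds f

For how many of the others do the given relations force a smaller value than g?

Directly below g: t, f, h, w, s.
One step further: c (6 so far).
Nothing else is reachable below g; 6 in all.

6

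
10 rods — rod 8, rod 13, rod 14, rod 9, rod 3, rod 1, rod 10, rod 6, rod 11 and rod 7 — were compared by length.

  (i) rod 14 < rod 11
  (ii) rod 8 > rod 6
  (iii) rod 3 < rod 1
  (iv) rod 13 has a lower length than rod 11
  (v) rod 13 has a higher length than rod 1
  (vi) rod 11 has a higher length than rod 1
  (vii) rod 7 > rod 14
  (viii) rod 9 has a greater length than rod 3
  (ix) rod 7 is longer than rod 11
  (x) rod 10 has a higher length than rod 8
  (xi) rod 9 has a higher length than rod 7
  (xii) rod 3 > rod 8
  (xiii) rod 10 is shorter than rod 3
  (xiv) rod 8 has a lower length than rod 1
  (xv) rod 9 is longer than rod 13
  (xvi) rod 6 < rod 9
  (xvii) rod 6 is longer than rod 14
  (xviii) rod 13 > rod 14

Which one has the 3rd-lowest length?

rod 8

The consecutive relations fix a unique order: rod 14 < rod 6 < rod 8 < rod 10 < rod 3 < rod 1 < rod 13 < rod 11 < rod 7 < rod 9.
The 3rd smallest is rod 8.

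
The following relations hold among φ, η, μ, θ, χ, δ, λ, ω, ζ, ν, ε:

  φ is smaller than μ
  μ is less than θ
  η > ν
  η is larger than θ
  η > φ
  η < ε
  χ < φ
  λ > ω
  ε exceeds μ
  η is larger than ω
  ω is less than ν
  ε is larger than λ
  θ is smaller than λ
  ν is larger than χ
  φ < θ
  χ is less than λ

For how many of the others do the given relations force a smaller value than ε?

8

The elements the relations force below ε are χ, φ, ω, μ, ν, θ, λ, η — no chain reaches any other.
That is 8.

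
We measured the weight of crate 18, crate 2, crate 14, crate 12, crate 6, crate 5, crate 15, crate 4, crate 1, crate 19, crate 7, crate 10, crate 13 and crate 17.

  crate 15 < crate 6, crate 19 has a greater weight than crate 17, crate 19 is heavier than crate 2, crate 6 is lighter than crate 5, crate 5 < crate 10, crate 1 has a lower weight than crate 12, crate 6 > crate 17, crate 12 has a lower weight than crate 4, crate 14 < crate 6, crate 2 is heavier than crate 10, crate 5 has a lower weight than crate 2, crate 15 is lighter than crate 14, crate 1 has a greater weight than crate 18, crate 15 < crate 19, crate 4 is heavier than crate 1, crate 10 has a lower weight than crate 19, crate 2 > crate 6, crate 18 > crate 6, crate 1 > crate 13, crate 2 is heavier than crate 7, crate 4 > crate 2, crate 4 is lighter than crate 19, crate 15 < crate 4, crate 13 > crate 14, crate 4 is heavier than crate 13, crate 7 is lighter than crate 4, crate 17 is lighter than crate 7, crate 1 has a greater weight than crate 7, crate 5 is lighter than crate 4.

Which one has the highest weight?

crate 19

Chaining downward from crate 19: directly below it, crate 15, crate 17, crate 10, crate 2, crate 4; then crate 6, crate 7, crate 5, crate 13, crate 1, crate 12; then crate 14, crate 18.
That covers every other element, and nothing is given above crate 19, so crate 19 is the highest weight.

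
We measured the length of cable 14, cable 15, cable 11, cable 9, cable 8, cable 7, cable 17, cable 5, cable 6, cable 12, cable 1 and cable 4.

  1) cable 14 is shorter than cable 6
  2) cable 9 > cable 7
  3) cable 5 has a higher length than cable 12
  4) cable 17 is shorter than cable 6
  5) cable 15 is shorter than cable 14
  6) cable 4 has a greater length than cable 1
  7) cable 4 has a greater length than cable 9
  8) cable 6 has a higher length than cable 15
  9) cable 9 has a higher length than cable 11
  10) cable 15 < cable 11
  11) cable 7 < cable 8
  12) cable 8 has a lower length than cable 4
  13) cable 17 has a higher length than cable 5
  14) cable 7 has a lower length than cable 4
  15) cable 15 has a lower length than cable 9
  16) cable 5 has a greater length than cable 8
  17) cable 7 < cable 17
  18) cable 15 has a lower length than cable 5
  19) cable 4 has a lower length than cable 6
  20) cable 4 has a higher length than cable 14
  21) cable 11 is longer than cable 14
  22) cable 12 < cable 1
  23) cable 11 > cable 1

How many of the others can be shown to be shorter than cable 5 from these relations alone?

From cable 5 the given relations immediately reach cable 15, cable 12, cable 8.
From those, cable 7 — 4 in total.
No other element is forced below cable 5 by the given relations, so the count is 4.

4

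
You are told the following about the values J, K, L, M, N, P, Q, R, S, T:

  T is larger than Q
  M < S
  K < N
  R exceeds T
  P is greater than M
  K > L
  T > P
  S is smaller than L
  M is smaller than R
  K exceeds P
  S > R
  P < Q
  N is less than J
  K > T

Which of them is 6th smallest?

S

Piecing the relations together gives one ordering: M < P < Q < T < R < S < L < K < N < J.
Counting 6 from the smallest end gives S.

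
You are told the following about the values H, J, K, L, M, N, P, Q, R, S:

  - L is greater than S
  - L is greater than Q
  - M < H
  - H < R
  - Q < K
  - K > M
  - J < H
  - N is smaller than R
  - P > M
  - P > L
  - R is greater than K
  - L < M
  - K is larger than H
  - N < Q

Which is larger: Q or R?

Q < L and L < M give Q < M.
With M < H: Q < L < M < H.
Then H < K extends the chain to K.
With K < R: Q < L < M < H < K < R.
So Q < R; R is the larger of the two.

R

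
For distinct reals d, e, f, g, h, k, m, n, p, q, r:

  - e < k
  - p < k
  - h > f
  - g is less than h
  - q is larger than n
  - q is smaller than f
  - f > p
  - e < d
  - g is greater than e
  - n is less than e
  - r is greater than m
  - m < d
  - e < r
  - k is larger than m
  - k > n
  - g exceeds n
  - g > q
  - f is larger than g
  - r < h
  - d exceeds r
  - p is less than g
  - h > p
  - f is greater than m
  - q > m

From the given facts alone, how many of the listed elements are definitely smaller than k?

From k the given relations immediately reach m, n, p, e.
Nothing else is reachable below k; 4 in all.

4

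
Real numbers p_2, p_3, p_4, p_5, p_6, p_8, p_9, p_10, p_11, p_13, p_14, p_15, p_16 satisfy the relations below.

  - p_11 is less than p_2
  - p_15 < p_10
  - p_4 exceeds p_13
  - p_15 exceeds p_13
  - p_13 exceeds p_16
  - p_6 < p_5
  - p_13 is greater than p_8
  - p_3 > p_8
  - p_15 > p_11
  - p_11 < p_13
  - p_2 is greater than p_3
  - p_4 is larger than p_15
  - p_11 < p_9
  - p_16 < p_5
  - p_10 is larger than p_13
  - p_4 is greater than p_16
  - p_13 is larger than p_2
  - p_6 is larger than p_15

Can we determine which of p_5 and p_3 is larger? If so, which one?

Link the given pairs in sequence: p_3 < p_2; p_2 < p_13; p_13 < p_15; p_15 < p_6; p_6 < p_5.
Together: p_3 < p_2 < p_13 < p_15 < p_6 < p_5.
So p_5 is larger.

p_5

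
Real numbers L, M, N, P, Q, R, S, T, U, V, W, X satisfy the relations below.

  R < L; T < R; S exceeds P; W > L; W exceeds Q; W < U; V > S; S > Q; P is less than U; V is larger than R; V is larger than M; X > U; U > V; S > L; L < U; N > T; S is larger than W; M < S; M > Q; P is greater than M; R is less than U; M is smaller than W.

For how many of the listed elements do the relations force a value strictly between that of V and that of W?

The relations place W below V. An element lies strictly between them when it is forced above W and also forced below V.
Above W: {S, U, X}. Below V: {T, Q, R, M, L, P, S}.
Intersection: {S} — 1.

1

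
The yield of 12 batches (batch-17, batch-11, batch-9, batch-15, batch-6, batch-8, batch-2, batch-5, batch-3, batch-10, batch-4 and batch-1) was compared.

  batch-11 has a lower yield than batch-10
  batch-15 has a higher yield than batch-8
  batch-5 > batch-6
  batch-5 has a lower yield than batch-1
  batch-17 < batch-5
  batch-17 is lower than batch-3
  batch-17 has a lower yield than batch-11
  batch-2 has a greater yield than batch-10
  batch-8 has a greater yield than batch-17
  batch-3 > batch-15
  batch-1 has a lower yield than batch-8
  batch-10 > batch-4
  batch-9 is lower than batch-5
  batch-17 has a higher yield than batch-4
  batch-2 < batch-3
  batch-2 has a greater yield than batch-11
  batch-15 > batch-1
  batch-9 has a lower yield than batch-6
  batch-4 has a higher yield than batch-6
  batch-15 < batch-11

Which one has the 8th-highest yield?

The consecutive relations fix a unique order: batch-9 < batch-6 < batch-4 < batch-17 < batch-5 < batch-1 < batch-8 < batch-15 < batch-11 < batch-10 < batch-2 < batch-3.
The 8th largest is batch-5.

batch-5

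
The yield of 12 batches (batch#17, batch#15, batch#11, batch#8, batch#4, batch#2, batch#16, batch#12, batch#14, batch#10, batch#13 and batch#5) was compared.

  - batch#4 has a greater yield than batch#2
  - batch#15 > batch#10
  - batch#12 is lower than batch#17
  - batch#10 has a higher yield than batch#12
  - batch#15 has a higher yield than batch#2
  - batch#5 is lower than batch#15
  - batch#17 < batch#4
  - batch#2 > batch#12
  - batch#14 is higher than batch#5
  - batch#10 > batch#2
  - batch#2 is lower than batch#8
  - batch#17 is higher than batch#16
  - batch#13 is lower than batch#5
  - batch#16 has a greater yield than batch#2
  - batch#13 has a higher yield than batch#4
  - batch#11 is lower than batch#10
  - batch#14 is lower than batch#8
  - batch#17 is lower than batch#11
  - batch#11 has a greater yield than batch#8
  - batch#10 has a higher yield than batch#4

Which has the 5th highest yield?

Chaining the given pairs: batch#12 < batch#2 < batch#16 < batch#17 < batch#4 < batch#13 < batch#5 < batch#14 < batch#8 < batch#11 < batch#10 < batch#15.
Counting 5 from the largest end gives batch#14.

batch#14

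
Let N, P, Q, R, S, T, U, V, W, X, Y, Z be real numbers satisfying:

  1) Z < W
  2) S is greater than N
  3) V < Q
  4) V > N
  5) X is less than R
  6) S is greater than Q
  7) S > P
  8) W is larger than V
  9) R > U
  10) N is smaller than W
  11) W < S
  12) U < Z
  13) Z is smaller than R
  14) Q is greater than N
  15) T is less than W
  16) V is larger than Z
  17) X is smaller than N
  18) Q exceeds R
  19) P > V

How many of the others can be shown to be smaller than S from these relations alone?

10

From S the given relations immediately reach N, W, Q, P.
From those, T, X, Z, R, V — 9 in total.
From those, U — 10 in total.
Nothing else is reachable below S; 10 in all.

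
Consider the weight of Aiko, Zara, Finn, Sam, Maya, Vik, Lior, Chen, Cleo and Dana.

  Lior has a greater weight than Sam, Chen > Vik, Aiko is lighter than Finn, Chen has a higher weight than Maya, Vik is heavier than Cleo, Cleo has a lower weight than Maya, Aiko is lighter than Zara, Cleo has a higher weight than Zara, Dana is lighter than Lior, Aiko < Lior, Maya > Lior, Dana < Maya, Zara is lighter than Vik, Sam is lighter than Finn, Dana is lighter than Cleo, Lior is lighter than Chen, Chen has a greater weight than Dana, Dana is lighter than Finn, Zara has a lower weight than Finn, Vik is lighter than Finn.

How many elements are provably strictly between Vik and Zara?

1

The relations place Zara below Vik. An element lies strictly between them when it is forced above Zara and also forced below Vik.
Above Zara: {Cleo, Maya, Chen, Finn}. Below Vik: {Aiko, Dana, Cleo}.
Intersection: {Cleo} — 1.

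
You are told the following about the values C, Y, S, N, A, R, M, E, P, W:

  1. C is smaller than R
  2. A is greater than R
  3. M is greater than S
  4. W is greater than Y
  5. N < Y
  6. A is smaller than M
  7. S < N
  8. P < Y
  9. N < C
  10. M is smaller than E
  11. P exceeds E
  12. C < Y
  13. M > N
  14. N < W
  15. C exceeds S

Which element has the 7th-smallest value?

E

The consecutive relations fix a unique order: S < N < C < R < A < M < E < P < Y < W.
Counting 7 from the smallest end gives E.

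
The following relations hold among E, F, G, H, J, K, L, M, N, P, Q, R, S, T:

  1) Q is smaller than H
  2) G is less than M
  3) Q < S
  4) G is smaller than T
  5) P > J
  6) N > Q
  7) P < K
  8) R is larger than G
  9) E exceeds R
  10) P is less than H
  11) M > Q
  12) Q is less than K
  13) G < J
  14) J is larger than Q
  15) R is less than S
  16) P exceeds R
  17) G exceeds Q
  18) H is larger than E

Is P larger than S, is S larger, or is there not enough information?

Following every chain through P: above P we get H, K; below P we get Q, G, R, J.
S is not reached, and no chain runs the other way from S to P.
So the given relations leave the order of P and S undetermined.

undetermined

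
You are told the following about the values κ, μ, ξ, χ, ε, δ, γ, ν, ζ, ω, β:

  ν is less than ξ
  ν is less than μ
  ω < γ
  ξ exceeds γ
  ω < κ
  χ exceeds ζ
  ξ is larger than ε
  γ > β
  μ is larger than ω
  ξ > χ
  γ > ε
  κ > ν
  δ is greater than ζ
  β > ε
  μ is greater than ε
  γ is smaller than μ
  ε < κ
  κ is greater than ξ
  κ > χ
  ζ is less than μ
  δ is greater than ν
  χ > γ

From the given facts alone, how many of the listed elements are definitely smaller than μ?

6

Directly below μ: ε, ω, ζ, ν, γ.
One step further: β (6 so far).
No other element is forced below μ by the given relations, so the count is 6.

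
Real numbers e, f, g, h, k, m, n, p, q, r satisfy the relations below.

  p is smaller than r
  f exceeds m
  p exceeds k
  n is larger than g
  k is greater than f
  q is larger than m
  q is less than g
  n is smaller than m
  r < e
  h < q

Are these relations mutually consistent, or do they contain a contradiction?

Chaining the given relations yields q < g < n < m, so q < m. But one relation states m < q. These cannot both hold.

inconsistent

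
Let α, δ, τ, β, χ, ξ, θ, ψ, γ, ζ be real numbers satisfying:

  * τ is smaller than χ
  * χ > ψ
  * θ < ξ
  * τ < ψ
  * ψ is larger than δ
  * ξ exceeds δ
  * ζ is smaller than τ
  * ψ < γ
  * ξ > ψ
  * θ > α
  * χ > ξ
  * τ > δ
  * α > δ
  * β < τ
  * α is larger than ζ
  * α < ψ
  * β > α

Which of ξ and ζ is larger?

ξ

The relevant relations are ζ < α; α < β; β < τ; τ < ψ; ψ < ξ.
Chaining these gives ζ < α < β < τ < ψ < ξ.
So ζ < ξ; ξ is the larger of the two.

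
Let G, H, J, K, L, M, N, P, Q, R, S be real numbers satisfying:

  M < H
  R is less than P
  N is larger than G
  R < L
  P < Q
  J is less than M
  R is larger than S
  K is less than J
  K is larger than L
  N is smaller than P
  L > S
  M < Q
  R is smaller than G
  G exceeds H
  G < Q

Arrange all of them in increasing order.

Each adjacent pair is fixed by a given relation: S < R; R < L; L < K; K < J; J < M; M < H; H < G; G < N; N < P; P < Q. Chaining them end to end gives the full order.

S < R < L < K < J < M < H < G < N < P < Q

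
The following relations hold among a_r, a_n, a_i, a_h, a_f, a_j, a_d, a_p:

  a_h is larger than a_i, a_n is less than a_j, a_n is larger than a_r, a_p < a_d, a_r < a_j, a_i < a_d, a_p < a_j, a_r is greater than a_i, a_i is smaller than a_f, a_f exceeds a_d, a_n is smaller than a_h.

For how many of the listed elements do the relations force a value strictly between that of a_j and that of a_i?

2

Chaining upward from a_i reaches: a_r, a_d, a_f, a_n, a_h.
Chaining downward from a_j reaches: a_p, a_r, a_n.
Strictly between a_i and a_j are those in both lists: a_r, a_n — 2 elements.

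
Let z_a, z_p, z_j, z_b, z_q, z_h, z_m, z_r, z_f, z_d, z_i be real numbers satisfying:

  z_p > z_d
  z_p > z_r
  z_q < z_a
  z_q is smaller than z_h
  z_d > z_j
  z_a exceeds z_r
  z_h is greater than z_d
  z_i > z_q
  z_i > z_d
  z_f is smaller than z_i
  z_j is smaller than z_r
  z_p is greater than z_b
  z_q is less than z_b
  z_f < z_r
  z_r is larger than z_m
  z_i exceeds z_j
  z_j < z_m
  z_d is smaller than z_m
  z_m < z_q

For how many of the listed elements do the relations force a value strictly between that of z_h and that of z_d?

Chaining upward from z_d reaches: z_m, z_q, z_r, z_b, z_p, z_i, z_a.
Chaining downward from z_h reaches: z_j, z_m, z_q.
Strictly between z_d and z_h are those in both lists: z_m, z_q — 2 elements.

2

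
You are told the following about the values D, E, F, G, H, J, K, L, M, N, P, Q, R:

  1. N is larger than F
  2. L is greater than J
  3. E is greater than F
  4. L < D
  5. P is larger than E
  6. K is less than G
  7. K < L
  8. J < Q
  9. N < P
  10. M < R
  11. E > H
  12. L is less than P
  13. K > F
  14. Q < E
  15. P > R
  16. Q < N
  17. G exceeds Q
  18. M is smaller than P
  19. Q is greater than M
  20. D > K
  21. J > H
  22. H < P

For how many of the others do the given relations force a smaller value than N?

5

Directly below N: F, Q.
One step further: M, J (4 so far).
One step further: H (5 so far).
No other element is forced below N by the given relations, so the count is 5.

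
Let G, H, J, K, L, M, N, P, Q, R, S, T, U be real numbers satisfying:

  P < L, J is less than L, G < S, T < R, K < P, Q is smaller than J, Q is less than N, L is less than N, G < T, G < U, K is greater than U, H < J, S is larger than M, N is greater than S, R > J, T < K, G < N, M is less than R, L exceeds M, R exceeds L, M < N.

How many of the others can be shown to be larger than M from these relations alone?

4

The elements the relations force above M are S, L, N, R — no chain reaches any other.
That is 4.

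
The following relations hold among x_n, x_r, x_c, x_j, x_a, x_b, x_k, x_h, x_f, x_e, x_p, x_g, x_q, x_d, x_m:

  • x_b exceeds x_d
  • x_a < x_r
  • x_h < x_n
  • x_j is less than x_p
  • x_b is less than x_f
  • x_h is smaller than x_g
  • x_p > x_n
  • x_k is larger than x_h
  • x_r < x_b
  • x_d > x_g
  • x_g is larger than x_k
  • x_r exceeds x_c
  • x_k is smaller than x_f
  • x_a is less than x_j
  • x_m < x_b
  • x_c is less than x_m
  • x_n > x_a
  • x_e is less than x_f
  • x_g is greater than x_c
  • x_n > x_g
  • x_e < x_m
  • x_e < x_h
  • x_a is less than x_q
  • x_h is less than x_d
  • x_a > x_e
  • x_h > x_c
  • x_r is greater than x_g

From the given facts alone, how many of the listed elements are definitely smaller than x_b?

Directly below x_b: x_m, x_d, x_r.
One step further: x_e, x_c, x_h, x_a, x_g (8 so far).
One step further: x_k (9 so far).
No other element is forced below x_b by the given relations, so the count is 9.

9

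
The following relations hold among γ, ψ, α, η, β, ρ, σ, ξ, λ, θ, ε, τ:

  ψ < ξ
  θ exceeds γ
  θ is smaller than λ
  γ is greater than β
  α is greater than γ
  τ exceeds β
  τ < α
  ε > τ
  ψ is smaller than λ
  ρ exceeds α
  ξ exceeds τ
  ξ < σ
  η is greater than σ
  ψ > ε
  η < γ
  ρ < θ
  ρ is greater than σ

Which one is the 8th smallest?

γ

Chaining the given pairs: β < τ < ε < ψ < ξ < σ < η < γ < α < ρ < θ < λ.
The 8th smallest is γ.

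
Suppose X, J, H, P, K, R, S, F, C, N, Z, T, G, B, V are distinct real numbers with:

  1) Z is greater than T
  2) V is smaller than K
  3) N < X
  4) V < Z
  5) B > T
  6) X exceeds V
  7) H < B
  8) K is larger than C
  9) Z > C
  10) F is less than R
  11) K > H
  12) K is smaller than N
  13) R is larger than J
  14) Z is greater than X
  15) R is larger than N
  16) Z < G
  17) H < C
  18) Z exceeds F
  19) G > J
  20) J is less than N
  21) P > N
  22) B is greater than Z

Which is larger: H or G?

G

Link the given pairs in sequence: H < C; C < K; K < N; N < X; X < Z; Z < G.
Chaining these gives H < C < K < N < X < Z < G.
So H < G; G is the larger of the two.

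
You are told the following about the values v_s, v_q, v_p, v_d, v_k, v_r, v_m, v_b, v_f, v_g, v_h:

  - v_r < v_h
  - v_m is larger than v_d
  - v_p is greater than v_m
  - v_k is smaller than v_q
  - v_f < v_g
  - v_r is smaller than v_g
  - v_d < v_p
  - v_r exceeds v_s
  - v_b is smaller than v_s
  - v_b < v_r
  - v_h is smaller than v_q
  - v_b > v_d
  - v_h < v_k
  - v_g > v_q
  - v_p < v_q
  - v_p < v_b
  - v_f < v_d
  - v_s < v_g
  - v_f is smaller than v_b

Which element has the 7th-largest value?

The consecutive relations fix a unique order: v_f < v_d < v_m < v_p < v_b < v_s < v_r < v_h < v_k < v_q < v_g.
Counting 7 from the largest end gives v_b.

v_b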